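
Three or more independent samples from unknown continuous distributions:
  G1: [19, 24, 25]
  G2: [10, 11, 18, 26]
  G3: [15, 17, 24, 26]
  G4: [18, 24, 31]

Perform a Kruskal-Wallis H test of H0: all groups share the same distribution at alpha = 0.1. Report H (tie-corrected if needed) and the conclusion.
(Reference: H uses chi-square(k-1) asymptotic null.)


Step 1: Combine all N = 14 observations and assign midranks.
sorted (value, group, rank): (10,G2,1), (11,G2,2), (15,G3,3), (17,G3,4), (18,G2,5.5), (18,G4,5.5), (19,G1,7), (24,G1,9), (24,G3,9), (24,G4,9), (25,G1,11), (26,G2,12.5), (26,G3,12.5), (31,G4,14)
Step 2: Sum ranks within each group.
R_1 = 27 (n_1 = 3)
R_2 = 21 (n_2 = 4)
R_3 = 28.5 (n_3 = 4)
R_4 = 28.5 (n_4 = 3)
Step 3: H = 12/(N(N+1)) * sum(R_i^2/n_i) - 3(N+1)
     = 12/(14*15) * (27^2/3 + 21^2/4 + 28.5^2/4 + 28.5^2/3) - 3*15
     = 0.057143 * 827.062 - 45
     = 2.260714.
Step 4: Ties present; correction factor C = 1 - 36/(14^3 - 14) = 0.986813. Corrected H = 2.260714 / 0.986813 = 2.290924.
Step 5: Under H0, H ~ chi^2(3); p-value = 0.514262.
Step 6: alpha = 0.1. fail to reject H0.

H = 2.2909, df = 3, p = 0.514262, fail to reject H0.


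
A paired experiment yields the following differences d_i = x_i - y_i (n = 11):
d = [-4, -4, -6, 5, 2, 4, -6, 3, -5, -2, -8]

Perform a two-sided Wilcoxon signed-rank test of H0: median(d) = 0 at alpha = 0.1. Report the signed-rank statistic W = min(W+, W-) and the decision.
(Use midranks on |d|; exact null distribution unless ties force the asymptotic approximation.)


Step 1: Drop any zero differences (none here) and take |d_i|.
|d| = [4, 4, 6, 5, 2, 4, 6, 3, 5, 2, 8]
Step 2: Midrank |d_i| (ties get averaged ranks).
ranks: |4|->5, |4|->5, |6|->9.5, |5|->7.5, |2|->1.5, |4|->5, |6|->9.5, |3|->3, |5|->7.5, |2|->1.5, |8|->11
Step 3: Attach original signs; sum ranks with positive sign and with negative sign.
W+ = 7.5 + 1.5 + 5 + 3 = 17
W- = 5 + 5 + 9.5 + 9.5 + 7.5 + 1.5 + 11 = 49
(Check: W+ + W- = 66 should equal n(n+1)/2 = 66.)
Step 4: Test statistic W = min(W+, W-) = 17.
Step 5: Ties in |d|, so use the tie-corrected normal approximation.
        E[W] = n(n+1)/4 = 11*12/4 = 33.
        Tie groups: |d|=2 (t=2), |d|=4 (t=3), |d|=5 (t=2), |d|=6 (t=2); sum(t^3 - t) = 42.
        Var[W] = n(n+1)(2n+1)/24 - sum(t^3-t)/48 = 3036/24 - 42/48 = 125.625.
        z = (W - E[W]) / sqrt(Var[W]) = (17 - 33) / 11.2083 = -1.4275.
        Two-sided p = 2*Phi(z) = 0.153430.
Step 6: alpha = 0.1. fail to reject H0.

W+ = 17, W- = 49, W = min = 17, p = 0.153430, fail to reject H0.


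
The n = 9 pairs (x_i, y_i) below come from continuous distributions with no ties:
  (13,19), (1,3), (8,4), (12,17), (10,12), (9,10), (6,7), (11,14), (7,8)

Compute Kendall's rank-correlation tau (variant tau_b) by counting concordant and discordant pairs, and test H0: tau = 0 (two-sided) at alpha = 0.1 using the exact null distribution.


Step 1: Enumerate the 36 unordered pairs (i,j) with i<j and classify each by sign(x_j-x_i) * sign(y_j-y_i).
  (1,2):dx=-12,dy=-16->C; (1,3):dx=-5,dy=-15->C; (1,4):dx=-1,dy=-2->C; (1,5):dx=-3,dy=-7->C
  (1,6):dx=-4,dy=-9->C; (1,7):dx=-7,dy=-12->C; (1,8):dx=-2,dy=-5->C; (1,9):dx=-6,dy=-11->C
  (2,3):dx=+7,dy=+1->C; (2,4):dx=+11,dy=+14->C; (2,5):dx=+9,dy=+9->C; (2,6):dx=+8,dy=+7->C
  (2,7):dx=+5,dy=+4->C; (2,8):dx=+10,dy=+11->C; (2,9):dx=+6,dy=+5->C; (3,4):dx=+4,dy=+13->C
  (3,5):dx=+2,dy=+8->C; (3,6):dx=+1,dy=+6->C; (3,7):dx=-2,dy=+3->D; (3,8):dx=+3,dy=+10->C
  (3,9):dx=-1,dy=+4->D; (4,5):dx=-2,dy=-5->C; (4,6):dx=-3,dy=-7->C; (4,7):dx=-6,dy=-10->C
  (4,8):dx=-1,dy=-3->C; (4,9):dx=-5,dy=-9->C; (5,6):dx=-1,dy=-2->C; (5,7):dx=-4,dy=-5->C
  (5,8):dx=+1,dy=+2->C; (5,9):dx=-3,dy=-4->C; (6,7):dx=-3,dy=-3->C; (6,8):dx=+2,dy=+4->C
  (6,9):dx=-2,dy=-2->C; (7,8):dx=+5,dy=+7->C; (7,9):dx=+1,dy=+1->C; (8,9):dx=-4,dy=-6->C
Step 2: C = 34, D = 2, total pairs = 36.
Step 3: tau = (C - D)/(n(n-1)/2) = (34 - 2)/36 = 0.888889.
Step 4: Exact two-sided p-value (enumerate n! = 362880 permutations of y under H0): p = 0.000243.
Step 5: alpha = 0.1. reject H0.

tau_b = 0.8889 (C=34, D=2), p = 0.000243, reject H0.


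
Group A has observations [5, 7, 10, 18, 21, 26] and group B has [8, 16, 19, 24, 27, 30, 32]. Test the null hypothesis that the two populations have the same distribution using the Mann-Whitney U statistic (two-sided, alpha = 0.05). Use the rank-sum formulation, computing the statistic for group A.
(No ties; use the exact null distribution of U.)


Step 1: Combine and sort all 13 observations; assign midranks.
sorted (value, group): (5,X), (7,X), (8,Y), (10,X), (16,Y), (18,X), (19,Y), (21,X), (24,Y), (26,X), (27,Y), (30,Y), (32,Y)
ranks: 5->1, 7->2, 8->3, 10->4, 16->5, 18->6, 19->7, 21->8, 24->9, 26->10, 27->11, 30->12, 32->13
Step 2: Rank sum for X: R1 = 1 + 2 + 4 + 6 + 8 + 10 = 31.
Step 3: U_X = R1 - n1(n1+1)/2 = 31 - 6*7/2 = 31 - 21 = 10.
       U_Y = n1*n2 - U_X = 42 - 10 = 32.
Step 4: No ties, so the exact null distribution of U (based on enumerating the C(13,6) = 1716 equally likely rank assignments) gives the two-sided p-value.
Step 5: p-value = 0.137529; compare to alpha = 0.05. fail to reject H0.

U_X = 10, p = 0.137529, fail to reject H0 at alpha = 0.05.


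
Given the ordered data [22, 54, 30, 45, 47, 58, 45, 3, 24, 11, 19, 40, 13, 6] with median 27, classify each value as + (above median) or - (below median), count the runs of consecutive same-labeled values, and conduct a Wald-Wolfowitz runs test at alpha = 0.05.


Step 1: Compute median = 27; label A = above, B = below.
Labels in order: BAAAAAABBBBABB  (n_A = 7, n_B = 7)
Step 2: Count runs R = 5.
Step 3: Under H0 (random ordering), E[R] = 2*n_A*n_B/(n_A+n_B) + 1 = 2*7*7/14 + 1 = 8.0000.
        Var[R] = 2*n_A*n_B*(2*n_A*n_B - n_A - n_B) / ((n_A+n_B)^2 * (n_A+n_B-1)) = 8232/2548 = 3.2308.
        SD[R] = 1.7974.
Step 4: Continuity-corrected z = (R + 0.5 - E[R]) / SD[R] = (5 + 0.5 - 8.0000) / 1.7974 = -1.3909.
Step 5: Two-sided p-value via normal approximation = 2*(1 - Phi(|z|)) = 0.164264.
Step 6: alpha = 0.05. fail to reject H0.

R = 5, z = -1.3909, p = 0.164264, fail to reject H0.


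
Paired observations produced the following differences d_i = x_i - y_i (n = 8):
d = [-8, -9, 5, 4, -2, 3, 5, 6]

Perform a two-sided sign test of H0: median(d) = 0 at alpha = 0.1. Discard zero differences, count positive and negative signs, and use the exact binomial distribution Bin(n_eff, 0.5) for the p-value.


Step 1: Discard zero differences. Original n = 8; n_eff = number of nonzero differences = 8.
Nonzero differences (with sign): -8, -9, +5, +4, -2, +3, +5, +6
Step 2: Count signs: positive = 5, negative = 3.
Step 3: Under H0: P(positive) = 0.5, so the number of positives S ~ Bin(8, 0.5).
Step 4: Two-sided exact p-value = sum of Bin(8,0.5) probabilities at or below the observed probability = 0.726562.
Step 5: alpha = 0.1. fail to reject H0.

n_eff = 8, pos = 5, neg = 3, p = 0.726562, fail to reject H0.


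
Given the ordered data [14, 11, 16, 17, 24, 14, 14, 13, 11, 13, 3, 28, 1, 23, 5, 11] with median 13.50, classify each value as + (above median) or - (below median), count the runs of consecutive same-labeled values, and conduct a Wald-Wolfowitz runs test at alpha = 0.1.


Step 1: Compute median = 13.50; label A = above, B = below.
Labels in order: ABAAAAABBBBABABB  (n_A = 8, n_B = 8)
Step 2: Count runs R = 8.
Step 3: Under H0 (random ordering), E[R] = 2*n_A*n_B/(n_A+n_B) + 1 = 2*8*8/16 + 1 = 9.0000.
        Var[R] = 2*n_A*n_B*(2*n_A*n_B - n_A - n_B) / ((n_A+n_B)^2 * (n_A+n_B-1)) = 14336/3840 = 3.7333.
        SD[R] = 1.9322.
Step 4: Continuity-corrected z = (R + 0.5 - E[R]) / SD[R] = (8 + 0.5 - 9.0000) / 1.9322 = -0.2588.
Step 5: Two-sided p-value via normal approximation = 2*(1 - Phi(|z|)) = 0.795809.
Step 6: alpha = 0.1. fail to reject H0.

R = 8, z = -0.2588, p = 0.795809, fail to reject H0.


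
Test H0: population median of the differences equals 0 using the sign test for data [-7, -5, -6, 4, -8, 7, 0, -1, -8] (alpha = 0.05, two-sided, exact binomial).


Step 1: Discard zero differences. Original n = 9; n_eff = number of nonzero differences = 8.
Nonzero differences (with sign): -7, -5, -6, +4, -8, +7, -1, -8
Step 2: Count signs: positive = 2, negative = 6.
Step 3: Under H0: P(positive) = 0.5, so the number of positives S ~ Bin(8, 0.5).
Step 4: Two-sided exact p-value = sum of Bin(8,0.5) probabilities at or below the observed probability = 0.289062.
Step 5: alpha = 0.05. fail to reject H0.

n_eff = 8, pos = 2, neg = 6, p = 0.289062, fail to reject H0.


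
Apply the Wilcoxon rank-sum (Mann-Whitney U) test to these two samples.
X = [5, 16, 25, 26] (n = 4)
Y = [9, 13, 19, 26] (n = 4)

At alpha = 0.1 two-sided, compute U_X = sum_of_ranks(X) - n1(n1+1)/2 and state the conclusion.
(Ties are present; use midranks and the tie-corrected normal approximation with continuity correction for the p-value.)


Step 1: Combine and sort all 8 observations; assign midranks.
sorted (value, group): (5,X), (9,Y), (13,Y), (16,X), (19,Y), (25,X), (26,X), (26,Y)
ranks: 5->1, 9->2, 13->3, 16->4, 19->5, 25->6, 26->7.5, 26->7.5
Step 2: Rank sum for X: R1 = 1 + 4 + 6 + 7.5 = 18.5.
Step 3: U_X = R1 - n1(n1+1)/2 = 18.5 - 4*5/2 = 18.5 - 10 = 8.5.
       U_Y = n1*n2 - U_X = 16 - 8.5 = 7.5.
Step 4: Ties are present, so use the tie-corrected normal approximation (with continuity correction) for the p-value.
Step 5: p-value = 1.000000; compare to alpha = 0.1. fail to reject H0.

U_X = 8.5, p = 1.000000, fail to reject H0 at alpha = 0.1.


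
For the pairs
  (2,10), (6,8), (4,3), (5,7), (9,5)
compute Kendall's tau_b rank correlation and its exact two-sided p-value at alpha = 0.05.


Step 1: Enumerate the 10 unordered pairs (i,j) with i<j and classify each by sign(x_j-x_i) * sign(y_j-y_i).
  (1,2):dx=+4,dy=-2->D; (1,3):dx=+2,dy=-7->D; (1,4):dx=+3,dy=-3->D; (1,5):dx=+7,dy=-5->D
  (2,3):dx=-2,dy=-5->C; (2,4):dx=-1,dy=-1->C; (2,5):dx=+3,dy=-3->D; (3,4):dx=+1,dy=+4->C
  (3,5):dx=+5,dy=+2->C; (4,5):dx=+4,dy=-2->D
Step 2: C = 4, D = 6, total pairs = 10.
Step 3: tau = (C - D)/(n(n-1)/2) = (4 - 6)/10 = -0.200000.
Step 4: Exact two-sided p-value (enumerate n! = 120 permutations of y under H0): p = 0.816667.
Step 5: alpha = 0.05. fail to reject H0.

tau_b = -0.2000 (C=4, D=6), p = 0.816667, fail to reject H0.


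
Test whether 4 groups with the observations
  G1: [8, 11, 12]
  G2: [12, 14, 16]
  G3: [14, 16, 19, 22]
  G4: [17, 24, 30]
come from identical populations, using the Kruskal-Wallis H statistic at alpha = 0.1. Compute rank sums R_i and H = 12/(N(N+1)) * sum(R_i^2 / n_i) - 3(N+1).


Step 1: Combine all N = 13 observations and assign midranks.
sorted (value, group, rank): (8,G1,1), (11,G1,2), (12,G1,3.5), (12,G2,3.5), (14,G2,5.5), (14,G3,5.5), (16,G2,7.5), (16,G3,7.5), (17,G4,9), (19,G3,10), (22,G3,11), (24,G4,12), (30,G4,13)
Step 2: Sum ranks within each group.
R_1 = 6.5 (n_1 = 3)
R_2 = 16.5 (n_2 = 3)
R_3 = 34 (n_3 = 4)
R_4 = 34 (n_4 = 3)
Step 3: H = 12/(N(N+1)) * sum(R_i^2/n_i) - 3(N+1)
     = 12/(13*14) * (6.5^2/3 + 16.5^2/3 + 34^2/4 + 34^2/3) - 3*14
     = 0.065934 * 779.167 - 42
     = 9.373626.
Step 4: Ties present; correction factor C = 1 - 18/(13^3 - 13) = 0.991758. Corrected H = 9.373626 / 0.991758 = 9.451524.
Step 5: Under H0, H ~ chi^2(3); p-value = 0.023853.
Step 6: alpha = 0.1. reject H0.

H = 9.4515, df = 3, p = 0.023853, reject H0.


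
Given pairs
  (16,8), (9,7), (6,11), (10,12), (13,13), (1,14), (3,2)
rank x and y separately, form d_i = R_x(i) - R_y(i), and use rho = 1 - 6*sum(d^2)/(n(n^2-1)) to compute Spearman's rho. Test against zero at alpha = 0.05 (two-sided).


Step 1: Rank x and y separately (midranks; no ties here).
rank(x): 16->7, 9->4, 6->3, 10->5, 13->6, 1->1, 3->2
rank(y): 8->3, 7->2, 11->4, 12->5, 13->6, 14->7, 2->1
Step 2: d_i = R_x(i) - R_y(i); compute d_i^2.
  (7-3)^2=16, (4-2)^2=4, (3-4)^2=1, (5-5)^2=0, (6-6)^2=0, (1-7)^2=36, (2-1)^2=1
sum(d^2) = 58.
Step 3: rho = 1 - 6*58 / (7*(7^2 - 1)) = 1 - 348/336 = -0.035714.
Step 4: Under H0, t = rho * sqrt((n-2)/(1-rho^2)) = -0.0799 ~ t(5).
Step 5: Two-sided p-value from the t-distribution with 5 df = 0.939408.
Step 6: alpha = 0.05. fail to reject H0.

rho = -0.0357, p = 0.939408, fail to reject H0 at alpha = 0.05.


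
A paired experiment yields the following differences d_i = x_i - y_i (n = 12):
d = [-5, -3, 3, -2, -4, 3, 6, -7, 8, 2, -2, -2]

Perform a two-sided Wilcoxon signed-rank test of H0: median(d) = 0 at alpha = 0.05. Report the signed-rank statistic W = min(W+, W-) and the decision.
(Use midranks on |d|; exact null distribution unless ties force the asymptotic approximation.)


Step 1: Drop any zero differences (none here) and take |d_i|.
|d| = [5, 3, 3, 2, 4, 3, 6, 7, 8, 2, 2, 2]
Step 2: Midrank |d_i| (ties get averaged ranks).
ranks: |5|->9, |3|->6, |3|->6, |2|->2.5, |4|->8, |3|->6, |6|->10, |7|->11, |8|->12, |2|->2.5, |2|->2.5, |2|->2.5
Step 3: Attach original signs; sum ranks with positive sign and with negative sign.
W+ = 6 + 6 + 10 + 12 + 2.5 = 36.5
W- = 9 + 6 + 2.5 + 8 + 11 + 2.5 + 2.5 = 41.5
(Check: W+ + W- = 78 should equal n(n+1)/2 = 78.)
Step 4: Test statistic W = min(W+, W-) = 36.5.
Step 5: Ties in |d|, so use the tie-corrected normal approximation.
        E[W] = n(n+1)/4 = 12*13/4 = 39.
        Tie groups: |d|=2 (t=4), |d|=3 (t=3); sum(t^3 - t) = 84.
        Var[W] = n(n+1)(2n+1)/24 - sum(t^3-t)/48 = 3900/24 - 84/48 = 160.75.
        z = (W - E[W]) / sqrt(Var[W]) = (36.5 - 39) / 12.6787 = -0.1972.
        Two-sided p = 2*Phi(z) = 0.843686.
Step 6: alpha = 0.05. fail to reject H0.

W+ = 36.5, W- = 41.5, W = min = 36.5, p = 0.843686, fail to reject H0.


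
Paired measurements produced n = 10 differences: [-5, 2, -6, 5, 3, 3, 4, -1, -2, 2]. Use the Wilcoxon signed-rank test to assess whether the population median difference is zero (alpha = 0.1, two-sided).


Step 1: Drop any zero differences (none here) and take |d_i|.
|d| = [5, 2, 6, 5, 3, 3, 4, 1, 2, 2]
Step 2: Midrank |d_i| (ties get averaged ranks).
ranks: |5|->8.5, |2|->3, |6|->10, |5|->8.5, |3|->5.5, |3|->5.5, |4|->7, |1|->1, |2|->3, |2|->3
Step 3: Attach original signs; sum ranks with positive sign and with negative sign.
W+ = 3 + 8.5 + 5.5 + 5.5 + 7 + 3 = 32.5
W- = 8.5 + 10 + 1 + 3 = 22.5
(Check: W+ + W- = 55 should equal n(n+1)/2 = 55.)
Step 4: Test statistic W = min(W+, W-) = 22.5.
Step 5: Ties in |d|, so use the tie-corrected normal approximation.
        E[W] = n(n+1)/4 = 10*11/4 = 27.5.
        Tie groups: |d|=2 (t=3), |d|=3 (t=2), |d|=5 (t=2); sum(t^3 - t) = 36.
        Var[W] = n(n+1)(2n+1)/24 - sum(t^3-t)/48 = 2310/24 - 36/48 = 95.5.
        z = (W - E[W]) / sqrt(Var[W]) = (22.5 - 27.5) / 9.7724 = -0.5116.
        Two-sided p = 2*Phi(z) = 0.608900.
Step 6: alpha = 0.1. fail to reject H0.

W+ = 32.5, W- = 22.5, W = min = 22.5, p = 0.608900, fail to reject H0.


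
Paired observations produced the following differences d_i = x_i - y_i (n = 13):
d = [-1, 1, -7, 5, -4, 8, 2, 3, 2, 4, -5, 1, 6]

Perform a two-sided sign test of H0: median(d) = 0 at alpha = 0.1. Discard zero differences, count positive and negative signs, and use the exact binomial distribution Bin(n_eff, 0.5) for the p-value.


Step 1: Discard zero differences. Original n = 13; n_eff = number of nonzero differences = 13.
Nonzero differences (with sign): -1, +1, -7, +5, -4, +8, +2, +3, +2, +4, -5, +1, +6
Step 2: Count signs: positive = 9, negative = 4.
Step 3: Under H0: P(positive) = 0.5, so the number of positives S ~ Bin(13, 0.5).
Step 4: Two-sided exact p-value = sum of Bin(13,0.5) probabilities at or below the observed probability = 0.266846.
Step 5: alpha = 0.1. fail to reject H0.

n_eff = 13, pos = 9, neg = 4, p = 0.266846, fail to reject H0.


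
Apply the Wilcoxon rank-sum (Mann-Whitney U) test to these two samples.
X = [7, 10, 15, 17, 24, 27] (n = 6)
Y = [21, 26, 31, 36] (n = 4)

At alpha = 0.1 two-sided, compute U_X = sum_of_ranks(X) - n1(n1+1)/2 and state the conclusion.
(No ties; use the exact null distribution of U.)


Step 1: Combine and sort all 10 observations; assign midranks.
sorted (value, group): (7,X), (10,X), (15,X), (17,X), (21,Y), (24,X), (26,Y), (27,X), (31,Y), (36,Y)
ranks: 7->1, 10->2, 15->3, 17->4, 21->5, 24->6, 26->7, 27->8, 31->9, 36->10
Step 2: Rank sum for X: R1 = 1 + 2 + 3 + 4 + 6 + 8 = 24.
Step 3: U_X = R1 - n1(n1+1)/2 = 24 - 6*7/2 = 24 - 21 = 3.
       U_Y = n1*n2 - U_X = 24 - 3 = 21.
Step 4: No ties, so the exact null distribution of U (based on enumerating the C(10,6) = 210 equally likely rank assignments) gives the two-sided p-value.
Step 5: p-value = 0.066667; compare to alpha = 0.1. reject H0.

U_X = 3, p = 0.066667, reject H0 at alpha = 0.1.


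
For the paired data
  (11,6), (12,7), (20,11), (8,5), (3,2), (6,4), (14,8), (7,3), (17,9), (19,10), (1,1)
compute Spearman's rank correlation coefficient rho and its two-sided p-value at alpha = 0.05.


Step 1: Rank x and y separately (midranks; no ties here).
rank(x): 11->6, 12->7, 20->11, 8->5, 3->2, 6->3, 14->8, 7->4, 17->9, 19->10, 1->1
rank(y): 6->6, 7->7, 11->11, 5->5, 2->2, 4->4, 8->8, 3->3, 9->9, 10->10, 1->1
Step 2: d_i = R_x(i) - R_y(i); compute d_i^2.
  (6-6)^2=0, (7-7)^2=0, (11-11)^2=0, (5-5)^2=0, (2-2)^2=0, (3-4)^2=1, (8-8)^2=0, (4-3)^2=1, (9-9)^2=0, (10-10)^2=0, (1-1)^2=0
sum(d^2) = 2.
Step 3: rho = 1 - 6*2 / (11*(11^2 - 1)) = 1 - 12/1320 = 0.990909.
Step 4: Under H0, t = rho * sqrt((n-2)/(1-rho^2)) = 22.0966 ~ t(9).
Step 5: Two-sided p-value from the t-distribution with 9 df = 0.000000.
Step 6: alpha = 0.05. reject H0.

rho = 0.9909, p = 0.000000, reject H0 at alpha = 0.05.


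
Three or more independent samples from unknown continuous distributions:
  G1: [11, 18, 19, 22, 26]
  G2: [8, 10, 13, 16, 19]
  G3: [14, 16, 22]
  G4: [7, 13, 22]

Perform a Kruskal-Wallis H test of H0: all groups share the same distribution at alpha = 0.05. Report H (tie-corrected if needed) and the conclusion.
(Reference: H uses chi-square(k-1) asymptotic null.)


Step 1: Combine all N = 16 observations and assign midranks.
sorted (value, group, rank): (7,G4,1), (8,G2,2), (10,G2,3), (11,G1,4), (13,G2,5.5), (13,G4,5.5), (14,G3,7), (16,G2,8.5), (16,G3,8.5), (18,G1,10), (19,G1,11.5), (19,G2,11.5), (22,G1,14), (22,G3,14), (22,G4,14), (26,G1,16)
Step 2: Sum ranks within each group.
R_1 = 55.5 (n_1 = 5)
R_2 = 30.5 (n_2 = 5)
R_3 = 29.5 (n_3 = 3)
R_4 = 20.5 (n_4 = 3)
Step 3: H = 12/(N(N+1)) * sum(R_i^2/n_i) - 3(N+1)
     = 12/(16*17) * (55.5^2/5 + 30.5^2/5 + 29.5^2/3 + 20.5^2/3) - 3*17
     = 0.044118 * 1232.27 - 51
     = 3.364706.
Step 4: Ties present; correction factor C = 1 - 42/(16^3 - 16) = 0.989706. Corrected H = 3.364706 / 0.989706 = 3.399703.
Step 5: Under H0, H ~ chi^2(3); p-value = 0.334005.
Step 6: alpha = 0.05. fail to reject H0.

H = 3.3997, df = 3, p = 0.334005, fail to reject H0.


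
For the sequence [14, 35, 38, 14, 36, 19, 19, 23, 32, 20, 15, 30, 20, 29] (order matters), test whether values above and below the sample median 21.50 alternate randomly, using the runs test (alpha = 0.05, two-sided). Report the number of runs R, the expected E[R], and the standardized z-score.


Step 1: Compute median = 21.50; label A = above, B = below.
Labels in order: BAABABBAABBABA  (n_A = 7, n_B = 7)
Step 2: Count runs R = 10.
Step 3: Under H0 (random ordering), E[R] = 2*n_A*n_B/(n_A+n_B) + 1 = 2*7*7/14 + 1 = 8.0000.
        Var[R] = 2*n_A*n_B*(2*n_A*n_B - n_A - n_B) / ((n_A+n_B)^2 * (n_A+n_B-1)) = 8232/2548 = 3.2308.
        SD[R] = 1.7974.
Step 4: Continuity-corrected z = (R - 0.5 - E[R]) / SD[R] = (10 - 0.5 - 8.0000) / 1.7974 = 0.8345.
Step 5: Two-sided p-value via normal approximation = 2*(1 - Phi(|z|)) = 0.403986.
Step 6: alpha = 0.05. fail to reject H0.

R = 10, z = 0.8345, p = 0.403986, fail to reject H0.


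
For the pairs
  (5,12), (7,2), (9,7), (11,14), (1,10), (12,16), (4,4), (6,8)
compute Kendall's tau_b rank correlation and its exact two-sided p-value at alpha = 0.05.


Step 1: Enumerate the 28 unordered pairs (i,j) with i<j and classify each by sign(x_j-x_i) * sign(y_j-y_i).
  (1,2):dx=+2,dy=-10->D; (1,3):dx=+4,dy=-5->D; (1,4):dx=+6,dy=+2->C; (1,5):dx=-4,dy=-2->C
  (1,6):dx=+7,dy=+4->C; (1,7):dx=-1,dy=-8->C; (1,8):dx=+1,dy=-4->D; (2,3):dx=+2,dy=+5->C
  (2,4):dx=+4,dy=+12->C; (2,5):dx=-6,dy=+8->D; (2,6):dx=+5,dy=+14->C; (2,7):dx=-3,dy=+2->D
  (2,8):dx=-1,dy=+6->D; (3,4):dx=+2,dy=+7->C; (3,5):dx=-8,dy=+3->D; (3,6):dx=+3,dy=+9->C
  (3,7):dx=-5,dy=-3->C; (3,8):dx=-3,dy=+1->D; (4,5):dx=-10,dy=-4->C; (4,6):dx=+1,dy=+2->C
  (4,7):dx=-7,dy=-10->C; (4,8):dx=-5,dy=-6->C; (5,6):dx=+11,dy=+6->C; (5,7):dx=+3,dy=-6->D
  (5,8):dx=+5,dy=-2->D; (6,7):dx=-8,dy=-12->C; (6,8):dx=-6,dy=-8->C; (7,8):dx=+2,dy=+4->C
Step 2: C = 18, D = 10, total pairs = 28.
Step 3: tau = (C - D)/(n(n-1)/2) = (18 - 10)/28 = 0.285714.
Step 4: Exact two-sided p-value (enumerate n! = 40320 permutations of y under H0): p = 0.398760.
Step 5: alpha = 0.05. fail to reject H0.

tau_b = 0.2857 (C=18, D=10), p = 0.398760, fail to reject H0.


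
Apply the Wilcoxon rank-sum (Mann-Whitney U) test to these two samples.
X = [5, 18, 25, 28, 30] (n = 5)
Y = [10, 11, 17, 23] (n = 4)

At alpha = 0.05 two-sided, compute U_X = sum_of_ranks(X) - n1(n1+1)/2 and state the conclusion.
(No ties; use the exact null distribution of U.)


Step 1: Combine and sort all 9 observations; assign midranks.
sorted (value, group): (5,X), (10,Y), (11,Y), (17,Y), (18,X), (23,Y), (25,X), (28,X), (30,X)
ranks: 5->1, 10->2, 11->3, 17->4, 18->5, 23->6, 25->7, 28->8, 30->9
Step 2: Rank sum for X: R1 = 1 + 5 + 7 + 8 + 9 = 30.
Step 3: U_X = R1 - n1(n1+1)/2 = 30 - 5*6/2 = 30 - 15 = 15.
       U_Y = n1*n2 - U_X = 20 - 15 = 5.
Step 4: No ties, so the exact null distribution of U (based on enumerating the C(9,5) = 126 equally likely rank assignments) gives the two-sided p-value.
Step 5: p-value = 0.285714; compare to alpha = 0.05. fail to reject H0.

U_X = 15, p = 0.285714, fail to reject H0 at alpha = 0.05.


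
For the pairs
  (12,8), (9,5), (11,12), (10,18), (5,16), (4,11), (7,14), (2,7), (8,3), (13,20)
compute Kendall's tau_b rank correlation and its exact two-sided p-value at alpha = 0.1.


Step 1: Enumerate the 45 unordered pairs (i,j) with i<j and classify each by sign(x_j-x_i) * sign(y_j-y_i).
  (1,2):dx=-3,dy=-3->C; (1,3):dx=-1,dy=+4->D; (1,4):dx=-2,dy=+10->D; (1,5):dx=-7,dy=+8->D
  (1,6):dx=-8,dy=+3->D; (1,7):dx=-5,dy=+6->D; (1,8):dx=-10,dy=-1->C; (1,9):dx=-4,dy=-5->C
  (1,10):dx=+1,dy=+12->C; (2,3):dx=+2,dy=+7->C; (2,4):dx=+1,dy=+13->C; (2,5):dx=-4,dy=+11->D
  (2,6):dx=-5,dy=+6->D; (2,7):dx=-2,dy=+9->D; (2,8):dx=-7,dy=+2->D; (2,9):dx=-1,dy=-2->C
  (2,10):dx=+4,dy=+15->C; (3,4):dx=-1,dy=+6->D; (3,5):dx=-6,dy=+4->D; (3,6):dx=-7,dy=-1->C
  (3,7):dx=-4,dy=+2->D; (3,8):dx=-9,dy=-5->C; (3,9):dx=-3,dy=-9->C; (3,10):dx=+2,dy=+8->C
  (4,5):dx=-5,dy=-2->C; (4,6):dx=-6,dy=-7->C; (4,7):dx=-3,dy=-4->C; (4,8):dx=-8,dy=-11->C
  (4,9):dx=-2,dy=-15->C; (4,10):dx=+3,dy=+2->C; (5,6):dx=-1,dy=-5->C; (5,7):dx=+2,dy=-2->D
  (5,8):dx=-3,dy=-9->C; (5,9):dx=+3,dy=-13->D; (5,10):dx=+8,dy=+4->C; (6,7):dx=+3,dy=+3->C
  (6,8):dx=-2,dy=-4->C; (6,9):dx=+4,dy=-8->D; (6,10):dx=+9,dy=+9->C; (7,8):dx=-5,dy=-7->C
  (7,9):dx=+1,dy=-11->D; (7,10):dx=+6,dy=+6->C; (8,9):dx=+6,dy=-4->D; (8,10):dx=+11,dy=+13->C
  (9,10):dx=+5,dy=+17->C
Step 2: C = 28, D = 17, total pairs = 45.
Step 3: tau = (C - D)/(n(n-1)/2) = (28 - 17)/45 = 0.244444.
Step 4: Exact two-sided p-value (enumerate n! = 3628800 permutations of y under H0): p = 0.380720.
Step 5: alpha = 0.1. fail to reject H0.

tau_b = 0.2444 (C=28, D=17), p = 0.380720, fail to reject H0.


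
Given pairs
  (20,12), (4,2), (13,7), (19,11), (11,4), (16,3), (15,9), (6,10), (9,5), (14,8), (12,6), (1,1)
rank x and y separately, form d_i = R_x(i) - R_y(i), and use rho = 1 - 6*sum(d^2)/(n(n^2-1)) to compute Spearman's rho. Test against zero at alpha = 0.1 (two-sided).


Step 1: Rank x and y separately (midranks; no ties here).
rank(x): 20->12, 4->2, 13->7, 19->11, 11->5, 16->10, 15->9, 6->3, 9->4, 14->8, 12->6, 1->1
rank(y): 12->12, 2->2, 7->7, 11->11, 4->4, 3->3, 9->9, 10->10, 5->5, 8->8, 6->6, 1->1
Step 2: d_i = R_x(i) - R_y(i); compute d_i^2.
  (12-12)^2=0, (2-2)^2=0, (7-7)^2=0, (11-11)^2=0, (5-4)^2=1, (10-3)^2=49, (9-9)^2=0, (3-10)^2=49, (4-5)^2=1, (8-8)^2=0, (6-6)^2=0, (1-1)^2=0
sum(d^2) = 100.
Step 3: rho = 1 - 6*100 / (12*(12^2 - 1)) = 1 - 600/1716 = 0.650350.
Step 4: Under H0, t = rho * sqrt((n-2)/(1-rho^2)) = 2.7073 ~ t(10).
Step 5: Two-sided p-value from the t-distribution with 10 df = 0.022034.
Step 6: alpha = 0.1. reject H0.

rho = 0.6503, p = 0.022034, reject H0 at alpha = 0.1.


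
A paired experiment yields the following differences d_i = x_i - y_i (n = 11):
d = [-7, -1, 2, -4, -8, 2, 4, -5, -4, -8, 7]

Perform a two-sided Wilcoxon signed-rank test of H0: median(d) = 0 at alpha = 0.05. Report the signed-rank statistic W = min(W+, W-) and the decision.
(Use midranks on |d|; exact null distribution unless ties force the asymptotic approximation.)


Step 1: Drop any zero differences (none here) and take |d_i|.
|d| = [7, 1, 2, 4, 8, 2, 4, 5, 4, 8, 7]
Step 2: Midrank |d_i| (ties get averaged ranks).
ranks: |7|->8.5, |1|->1, |2|->2.5, |4|->5, |8|->10.5, |2|->2.5, |4|->5, |5|->7, |4|->5, |8|->10.5, |7|->8.5
Step 3: Attach original signs; sum ranks with positive sign and with negative sign.
W+ = 2.5 + 2.5 + 5 + 8.5 = 18.5
W- = 8.5 + 1 + 5 + 10.5 + 7 + 5 + 10.5 = 47.5
(Check: W+ + W- = 66 should equal n(n+1)/2 = 66.)
Step 4: Test statistic W = min(W+, W-) = 18.5.
Step 5: Ties in |d|, so use the tie-corrected normal approximation.
        E[W] = n(n+1)/4 = 11*12/4 = 33.
        Tie groups: |d|=2 (t=2), |d|=4 (t=3), |d|=7 (t=2), |d|=8 (t=2); sum(t^3 - t) = 42.
        Var[W] = n(n+1)(2n+1)/24 - sum(t^3-t)/48 = 3036/24 - 42/48 = 125.625.
        z = (W - E[W]) / sqrt(Var[W]) = (18.5 - 33) / 11.2083 = -1.2937.
        Two-sided p = 2*Phi(z) = 0.195773.
Step 6: alpha = 0.05. fail to reject H0.

W+ = 18.5, W- = 47.5, W = min = 18.5, p = 0.195773, fail to reject H0.


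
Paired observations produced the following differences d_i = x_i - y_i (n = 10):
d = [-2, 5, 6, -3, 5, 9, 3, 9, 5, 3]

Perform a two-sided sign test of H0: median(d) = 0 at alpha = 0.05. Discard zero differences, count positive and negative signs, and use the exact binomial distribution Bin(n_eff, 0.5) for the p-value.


Step 1: Discard zero differences. Original n = 10; n_eff = number of nonzero differences = 10.
Nonzero differences (with sign): -2, +5, +6, -3, +5, +9, +3, +9, +5, +3
Step 2: Count signs: positive = 8, negative = 2.
Step 3: Under H0: P(positive) = 0.5, so the number of positives S ~ Bin(10, 0.5).
Step 4: Two-sided exact p-value = sum of Bin(10,0.5) probabilities at or below the observed probability = 0.109375.
Step 5: alpha = 0.05. fail to reject H0.

n_eff = 10, pos = 8, neg = 2, p = 0.109375, fail to reject H0.


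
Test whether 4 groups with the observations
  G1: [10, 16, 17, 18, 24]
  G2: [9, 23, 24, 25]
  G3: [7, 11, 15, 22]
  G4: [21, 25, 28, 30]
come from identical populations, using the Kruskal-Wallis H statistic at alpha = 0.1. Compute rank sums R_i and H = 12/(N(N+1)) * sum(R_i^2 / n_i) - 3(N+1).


Step 1: Combine all N = 17 observations and assign midranks.
sorted (value, group, rank): (7,G3,1), (9,G2,2), (10,G1,3), (11,G3,4), (15,G3,5), (16,G1,6), (17,G1,7), (18,G1,8), (21,G4,9), (22,G3,10), (23,G2,11), (24,G1,12.5), (24,G2,12.5), (25,G2,14.5), (25,G4,14.5), (28,G4,16), (30,G4,17)
Step 2: Sum ranks within each group.
R_1 = 36.5 (n_1 = 5)
R_2 = 40 (n_2 = 4)
R_3 = 20 (n_3 = 4)
R_4 = 56.5 (n_4 = 4)
Step 3: H = 12/(N(N+1)) * sum(R_i^2/n_i) - 3(N+1)
     = 12/(17*18) * (36.5^2/5 + 40^2/4 + 20^2/4 + 56.5^2/4) - 3*18
     = 0.039216 * 1564.51 - 54
     = 7.353431.
Step 4: Ties present; correction factor C = 1 - 12/(17^3 - 17) = 0.997549. Corrected H = 7.353431 / 0.997549 = 7.371499.
Step 5: Under H0, H ~ chi^2(3); p-value = 0.060954.
Step 6: alpha = 0.1. reject H0.

H = 7.3715, df = 3, p = 0.060954, reject H0.


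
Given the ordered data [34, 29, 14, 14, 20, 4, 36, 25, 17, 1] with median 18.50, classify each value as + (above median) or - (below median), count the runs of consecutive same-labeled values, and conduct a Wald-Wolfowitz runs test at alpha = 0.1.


Step 1: Compute median = 18.50; label A = above, B = below.
Labels in order: AABBABAABB  (n_A = 5, n_B = 5)
Step 2: Count runs R = 6.
Step 3: Under H0 (random ordering), E[R] = 2*n_A*n_B/(n_A+n_B) + 1 = 2*5*5/10 + 1 = 6.0000.
        Var[R] = 2*n_A*n_B*(2*n_A*n_B - n_A - n_B) / ((n_A+n_B)^2 * (n_A+n_B-1)) = 2000/900 = 2.2222.
        SD[R] = 1.4907.
Step 4: R = E[R], so z = 0 with no continuity correction.
Step 5: Two-sided p-value via normal approximation = 2*(1 - Phi(|z|)) = 1.000000.
Step 6: alpha = 0.1. fail to reject H0.

R = 6, z = 0.0000, p = 1.000000, fail to reject H0.


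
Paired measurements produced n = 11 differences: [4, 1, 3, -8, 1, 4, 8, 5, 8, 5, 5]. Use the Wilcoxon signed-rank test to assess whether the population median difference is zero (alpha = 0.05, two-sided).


Step 1: Drop any zero differences (none here) and take |d_i|.
|d| = [4, 1, 3, 8, 1, 4, 8, 5, 8, 5, 5]
Step 2: Midrank |d_i| (ties get averaged ranks).
ranks: |4|->4.5, |1|->1.5, |3|->3, |8|->10, |1|->1.5, |4|->4.5, |8|->10, |5|->7, |8|->10, |5|->7, |5|->7
Step 3: Attach original signs; sum ranks with positive sign and with negative sign.
W+ = 4.5 + 1.5 + 3 + 1.5 + 4.5 + 10 + 7 + 10 + 7 + 7 = 56
W- = 10 = 10
(Check: W+ + W- = 66 should equal n(n+1)/2 = 66.)
Step 4: Test statistic W = min(W+, W-) = 10.
Step 5: Ties in |d|, so use the tie-corrected normal approximation.
        E[W] = n(n+1)/4 = 11*12/4 = 33.
        Tie groups: |d|=1 (t=2), |d|=4 (t=2), |d|=5 (t=3), |d|=8 (t=3); sum(t^3 - t) = 60.
        Var[W] = n(n+1)(2n+1)/24 - sum(t^3-t)/48 = 3036/24 - 60/48 = 125.25.
        z = (W - E[W]) / sqrt(Var[W]) = (10 - 33) / 11.1915 = -2.0551.
        Two-sided p = 2*Phi(z) = 0.039867.
Step 6: alpha = 0.05. reject H0.

W+ = 56, W- = 10, W = min = 10, p = 0.039867, reject H0.


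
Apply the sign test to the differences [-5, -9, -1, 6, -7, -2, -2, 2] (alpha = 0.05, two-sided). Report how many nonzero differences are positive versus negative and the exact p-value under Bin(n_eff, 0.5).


Step 1: Discard zero differences. Original n = 8; n_eff = number of nonzero differences = 8.
Nonzero differences (with sign): -5, -9, -1, +6, -7, -2, -2, +2
Step 2: Count signs: positive = 2, negative = 6.
Step 3: Under H0: P(positive) = 0.5, so the number of positives S ~ Bin(8, 0.5).
Step 4: Two-sided exact p-value = sum of Bin(8,0.5) probabilities at or below the observed probability = 0.289062.
Step 5: alpha = 0.05. fail to reject H0.

n_eff = 8, pos = 2, neg = 6, p = 0.289062, fail to reject H0.


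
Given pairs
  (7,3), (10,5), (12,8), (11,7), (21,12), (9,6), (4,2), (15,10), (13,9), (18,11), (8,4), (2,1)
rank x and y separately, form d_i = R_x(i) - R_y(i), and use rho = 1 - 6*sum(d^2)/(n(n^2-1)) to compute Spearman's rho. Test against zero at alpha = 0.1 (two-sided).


Step 1: Rank x and y separately (midranks; no ties here).
rank(x): 7->3, 10->6, 12->8, 11->7, 21->12, 9->5, 4->2, 15->10, 13->9, 18->11, 8->4, 2->1
rank(y): 3->3, 5->5, 8->8, 7->7, 12->12, 6->6, 2->2, 10->10, 9->9, 11->11, 4->4, 1->1
Step 2: d_i = R_x(i) - R_y(i); compute d_i^2.
  (3-3)^2=0, (6-5)^2=1, (8-8)^2=0, (7-7)^2=0, (12-12)^2=0, (5-6)^2=1, (2-2)^2=0, (10-10)^2=0, (9-9)^2=0, (11-11)^2=0, (4-4)^2=0, (1-1)^2=0
sum(d^2) = 2.
Step 3: rho = 1 - 6*2 / (12*(12^2 - 1)) = 1 - 12/1716 = 0.993007.
Step 4: Under H0, t = rho * sqrt((n-2)/(1-rho^2)) = 26.5990 ~ t(10).
Step 5: Two-sided p-value from the t-distribution with 10 df = 0.000000.
Step 6: alpha = 0.1. reject H0.

rho = 0.9930, p = 0.000000, reject H0 at alpha = 0.1.


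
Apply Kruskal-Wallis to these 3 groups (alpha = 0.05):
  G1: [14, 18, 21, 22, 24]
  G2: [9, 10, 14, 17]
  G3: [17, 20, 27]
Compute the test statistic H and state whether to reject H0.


Step 1: Combine all N = 12 observations and assign midranks.
sorted (value, group, rank): (9,G2,1), (10,G2,2), (14,G1,3.5), (14,G2,3.5), (17,G2,5.5), (17,G3,5.5), (18,G1,7), (20,G3,8), (21,G1,9), (22,G1,10), (24,G1,11), (27,G3,12)
Step 2: Sum ranks within each group.
R_1 = 40.5 (n_1 = 5)
R_2 = 12 (n_2 = 4)
R_3 = 25.5 (n_3 = 3)
Step 3: H = 12/(N(N+1)) * sum(R_i^2/n_i) - 3(N+1)
     = 12/(12*13) * (40.5^2/5 + 12^2/4 + 25.5^2/3) - 3*13
     = 0.076923 * 580.8 - 39
     = 5.676923.
Step 4: Ties present; correction factor C = 1 - 12/(12^3 - 12) = 0.993007. Corrected H = 5.676923 / 0.993007 = 5.716901.
Step 5: Under H0, H ~ chi^2(2); p-value = 0.057358.
Step 6: alpha = 0.05. fail to reject H0.

H = 5.7169, df = 2, p = 0.057358, fail to reject H0.


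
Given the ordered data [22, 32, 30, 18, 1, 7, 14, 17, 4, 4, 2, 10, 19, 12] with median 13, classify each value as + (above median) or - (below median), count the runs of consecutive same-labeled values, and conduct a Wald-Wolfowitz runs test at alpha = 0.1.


Step 1: Compute median = 13; label A = above, B = below.
Labels in order: AAAABBAABBBBAB  (n_A = 7, n_B = 7)
Step 2: Count runs R = 6.
Step 3: Under H0 (random ordering), E[R] = 2*n_A*n_B/(n_A+n_B) + 1 = 2*7*7/14 + 1 = 8.0000.
        Var[R] = 2*n_A*n_B*(2*n_A*n_B - n_A - n_B) / ((n_A+n_B)^2 * (n_A+n_B-1)) = 8232/2548 = 3.2308.
        SD[R] = 1.7974.
Step 4: Continuity-corrected z = (R + 0.5 - E[R]) / SD[R] = (6 + 0.5 - 8.0000) / 1.7974 = -0.8345.
Step 5: Two-sided p-value via normal approximation = 2*(1 - Phi(|z|)) = 0.403986.
Step 6: alpha = 0.1. fail to reject H0.

R = 6, z = -0.8345, p = 0.403986, fail to reject H0.


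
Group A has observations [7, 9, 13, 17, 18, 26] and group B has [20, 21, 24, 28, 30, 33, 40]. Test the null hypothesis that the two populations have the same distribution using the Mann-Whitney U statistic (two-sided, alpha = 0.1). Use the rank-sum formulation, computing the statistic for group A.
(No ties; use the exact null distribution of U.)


Step 1: Combine and sort all 13 observations; assign midranks.
sorted (value, group): (7,X), (9,X), (13,X), (17,X), (18,X), (20,Y), (21,Y), (24,Y), (26,X), (28,Y), (30,Y), (33,Y), (40,Y)
ranks: 7->1, 9->2, 13->3, 17->4, 18->5, 20->6, 21->7, 24->8, 26->9, 28->10, 30->11, 33->12, 40->13
Step 2: Rank sum for X: R1 = 1 + 2 + 3 + 4 + 5 + 9 = 24.
Step 3: U_X = R1 - n1(n1+1)/2 = 24 - 6*7/2 = 24 - 21 = 3.
       U_Y = n1*n2 - U_X = 42 - 3 = 39.
Step 4: No ties, so the exact null distribution of U (based on enumerating the C(13,6) = 1716 equally likely rank assignments) gives the two-sided p-value.
Step 5: p-value = 0.008159; compare to alpha = 0.1. reject H0.

U_X = 3, p = 0.008159, reject H0 at alpha = 0.1.


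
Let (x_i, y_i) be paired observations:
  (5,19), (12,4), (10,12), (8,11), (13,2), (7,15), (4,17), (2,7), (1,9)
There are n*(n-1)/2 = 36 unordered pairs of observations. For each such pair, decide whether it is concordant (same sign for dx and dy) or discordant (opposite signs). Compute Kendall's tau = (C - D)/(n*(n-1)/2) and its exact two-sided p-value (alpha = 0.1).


Step 1: Enumerate the 36 unordered pairs (i,j) with i<j and classify each by sign(x_j-x_i) * sign(y_j-y_i).
  (1,2):dx=+7,dy=-15->D; (1,3):dx=+5,dy=-7->D; (1,4):dx=+3,dy=-8->D; (1,5):dx=+8,dy=-17->D
  (1,6):dx=+2,dy=-4->D; (1,7):dx=-1,dy=-2->C; (1,8):dx=-3,dy=-12->C; (1,9):dx=-4,dy=-10->C
  (2,3):dx=-2,dy=+8->D; (2,4):dx=-4,dy=+7->D; (2,5):dx=+1,dy=-2->D; (2,6):dx=-5,dy=+11->D
  (2,7):dx=-8,dy=+13->D; (2,8):dx=-10,dy=+3->D; (2,9):dx=-11,dy=+5->D; (3,4):dx=-2,dy=-1->C
  (3,5):dx=+3,dy=-10->D; (3,6):dx=-3,dy=+3->D; (3,7):dx=-6,dy=+5->D; (3,8):dx=-8,dy=-5->C
  (3,9):dx=-9,dy=-3->C; (4,5):dx=+5,dy=-9->D; (4,6):dx=-1,dy=+4->D; (4,7):dx=-4,dy=+6->D
  (4,8):dx=-6,dy=-4->C; (4,9):dx=-7,dy=-2->C; (5,6):dx=-6,dy=+13->D; (5,7):dx=-9,dy=+15->D
  (5,8):dx=-11,dy=+5->D; (5,9):dx=-12,dy=+7->D; (6,7):dx=-3,dy=+2->D; (6,8):dx=-5,dy=-8->C
  (6,9):dx=-6,dy=-6->C; (7,8):dx=-2,dy=-10->C; (7,9):dx=-3,dy=-8->C; (8,9):dx=-1,dy=+2->D
Step 2: C = 12, D = 24, total pairs = 36.
Step 3: tau = (C - D)/(n(n-1)/2) = (12 - 24)/36 = -0.333333.
Step 4: Exact two-sided p-value (enumerate n! = 362880 permutations of y under H0): p = 0.259518.
Step 5: alpha = 0.1. fail to reject H0.

tau_b = -0.3333 (C=12, D=24), p = 0.259518, fail to reject H0.


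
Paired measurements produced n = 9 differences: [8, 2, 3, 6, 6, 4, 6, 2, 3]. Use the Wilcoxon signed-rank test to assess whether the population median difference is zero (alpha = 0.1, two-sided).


Step 1: Drop any zero differences (none here) and take |d_i|.
|d| = [8, 2, 3, 6, 6, 4, 6, 2, 3]
Step 2: Midrank |d_i| (ties get averaged ranks).
ranks: |8|->9, |2|->1.5, |3|->3.5, |6|->7, |6|->7, |4|->5, |6|->7, |2|->1.5, |3|->3.5
Step 3: Attach original signs; sum ranks with positive sign and with negative sign.
W+ = 9 + 1.5 + 3.5 + 7 + 7 + 5 + 7 + 1.5 + 3.5 = 45
W- = 0 = 0
(Check: W+ + W- = 45 should equal n(n+1)/2 = 45.)
Step 4: Test statistic W = min(W+, W-) = 0.
Step 5: Ties in |d|, so use the tie-corrected normal approximation.
        E[W] = n(n+1)/4 = 9*10/4 = 22.5.
        Tie groups: |d|=2 (t=2), |d|=3 (t=2), |d|=6 (t=3); sum(t^3 - t) = 36.
        Var[W] = n(n+1)(2n+1)/24 - sum(t^3-t)/48 = 1710/24 - 36/48 = 70.5.
        z = (W - E[W]) / sqrt(Var[W]) = (0 - 22.5) / 8.3964 = -2.6797.
        Two-sided p = 2*Phi(z) = 0.007369.
Step 6: alpha = 0.1. reject H0.

W+ = 45, W- = 0, W = min = 0, p = 0.007369, reject H0.


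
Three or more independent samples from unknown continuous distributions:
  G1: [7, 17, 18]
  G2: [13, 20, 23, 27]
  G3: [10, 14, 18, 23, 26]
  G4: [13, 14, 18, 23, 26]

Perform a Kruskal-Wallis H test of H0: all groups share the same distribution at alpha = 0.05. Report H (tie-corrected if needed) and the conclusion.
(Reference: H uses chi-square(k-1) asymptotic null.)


Step 1: Combine all N = 17 observations and assign midranks.
sorted (value, group, rank): (7,G1,1), (10,G3,2), (13,G2,3.5), (13,G4,3.5), (14,G3,5.5), (14,G4,5.5), (17,G1,7), (18,G1,9), (18,G3,9), (18,G4,9), (20,G2,11), (23,G2,13), (23,G3,13), (23,G4,13), (26,G3,15.5), (26,G4,15.5), (27,G2,17)
Step 2: Sum ranks within each group.
R_1 = 17 (n_1 = 3)
R_2 = 44.5 (n_2 = 4)
R_3 = 45 (n_3 = 5)
R_4 = 46.5 (n_4 = 5)
Step 3: H = 12/(N(N+1)) * sum(R_i^2/n_i) - 3(N+1)
     = 12/(17*18) * (17^2/3 + 44.5^2/4 + 45^2/5 + 46.5^2/5) - 3*18
     = 0.039216 * 1428.85 - 54
     = 2.033170.
Step 4: Ties present; correction factor C = 1 - 66/(17^3 - 17) = 0.986520. Corrected H = 2.033170 / 0.986520 = 2.060952.
Step 5: Under H0, H ~ chi^2(3); p-value = 0.559853.
Step 6: alpha = 0.05. fail to reject H0.

H = 2.0610, df = 3, p = 0.559853, fail to reject H0.


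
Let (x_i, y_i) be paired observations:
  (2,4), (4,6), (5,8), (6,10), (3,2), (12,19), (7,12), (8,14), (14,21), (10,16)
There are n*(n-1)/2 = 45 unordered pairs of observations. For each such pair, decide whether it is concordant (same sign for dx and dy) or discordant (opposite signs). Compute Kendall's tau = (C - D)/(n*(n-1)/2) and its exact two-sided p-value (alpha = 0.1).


Step 1: Enumerate the 45 unordered pairs (i,j) with i<j and classify each by sign(x_j-x_i) * sign(y_j-y_i).
  (1,2):dx=+2,dy=+2->C; (1,3):dx=+3,dy=+4->C; (1,4):dx=+4,dy=+6->C; (1,5):dx=+1,dy=-2->D
  (1,6):dx=+10,dy=+15->C; (1,7):dx=+5,dy=+8->C; (1,8):dx=+6,dy=+10->C; (1,9):dx=+12,dy=+17->C
  (1,10):dx=+8,dy=+12->C; (2,3):dx=+1,dy=+2->C; (2,4):dx=+2,dy=+4->C; (2,5):dx=-1,dy=-4->C
  (2,6):dx=+8,dy=+13->C; (2,7):dx=+3,dy=+6->C; (2,8):dx=+4,dy=+8->C; (2,9):dx=+10,dy=+15->C
  (2,10):dx=+6,dy=+10->C; (3,4):dx=+1,dy=+2->C; (3,5):dx=-2,dy=-6->C; (3,6):dx=+7,dy=+11->C
  (3,7):dx=+2,dy=+4->C; (3,8):dx=+3,dy=+6->C; (3,9):dx=+9,dy=+13->C; (3,10):dx=+5,dy=+8->C
  (4,5):dx=-3,dy=-8->C; (4,6):dx=+6,dy=+9->C; (4,7):dx=+1,dy=+2->C; (4,8):dx=+2,dy=+4->C
  (4,9):dx=+8,dy=+11->C; (4,10):dx=+4,dy=+6->C; (5,6):dx=+9,dy=+17->C; (5,7):dx=+4,dy=+10->C
  (5,8):dx=+5,dy=+12->C; (5,9):dx=+11,dy=+19->C; (5,10):dx=+7,dy=+14->C; (6,7):dx=-5,dy=-7->C
  (6,8):dx=-4,dy=-5->C; (6,9):dx=+2,dy=+2->C; (6,10):dx=-2,dy=-3->C; (7,8):dx=+1,dy=+2->C
  (7,9):dx=+7,dy=+9->C; (7,10):dx=+3,dy=+4->C; (8,9):dx=+6,dy=+7->C; (8,10):dx=+2,dy=+2->C
  (9,10):dx=-4,dy=-5->C
Step 2: C = 44, D = 1, total pairs = 45.
Step 3: tau = (C - D)/(n(n-1)/2) = (44 - 1)/45 = 0.955556.
Step 4: Exact two-sided p-value (enumerate n! = 3628800 permutations of y under H0): p = 0.000006.
Step 5: alpha = 0.1. reject H0.

tau_b = 0.9556 (C=44, D=1), p = 0.000006, reject H0.


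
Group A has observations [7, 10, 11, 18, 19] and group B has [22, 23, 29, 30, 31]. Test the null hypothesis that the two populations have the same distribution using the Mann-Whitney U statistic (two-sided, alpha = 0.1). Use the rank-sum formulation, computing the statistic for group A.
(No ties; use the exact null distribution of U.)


Step 1: Combine and sort all 10 observations; assign midranks.
sorted (value, group): (7,X), (10,X), (11,X), (18,X), (19,X), (22,Y), (23,Y), (29,Y), (30,Y), (31,Y)
ranks: 7->1, 10->2, 11->3, 18->4, 19->5, 22->6, 23->7, 29->8, 30->9, 31->10
Step 2: Rank sum for X: R1 = 1 + 2 + 3 + 4 + 5 = 15.
Step 3: U_X = R1 - n1(n1+1)/2 = 15 - 5*6/2 = 15 - 15 = 0.
       U_Y = n1*n2 - U_X = 25 - 0 = 25.
Step 4: No ties, so the exact null distribution of U (based on enumerating the C(10,5) = 252 equally likely rank assignments) gives the two-sided p-value.
Step 5: p-value = 0.007937; compare to alpha = 0.1. reject H0.

U_X = 0, p = 0.007937, reject H0 at alpha = 0.1.
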